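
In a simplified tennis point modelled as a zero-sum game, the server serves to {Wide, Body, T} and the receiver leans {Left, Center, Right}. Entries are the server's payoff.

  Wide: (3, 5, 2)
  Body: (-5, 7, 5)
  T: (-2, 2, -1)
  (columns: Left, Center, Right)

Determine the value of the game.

25/11

Row minima: Wide → 2, Body → -5, T → -2; maximin = 2.
Column maxima: Left → 3, Center → 7, Right → 5; minimax = 3.
2 ≠ 3, so there is no saddle point; optimal play is mixed.
T is strictly dominated by Wide, so the server never plays it.
Center is strictly dominated by Left (it gives the server strictly more in every row), so the receiver never plays it.
On the remaining 2×2 (Wide, Body vs Left, Right):
Let the server play Wide with probability p. Expected payoff against Left: 3p + (-5)(1−p) = 8p − 5; against Right: 2p + 5(1−p) = −3p + 5.
Setting these equal: 8p − 5 = −3p + 5 ⇒ 11p = 10 ⇒ p = 10/11, and the value is (8)·(10/11) − 5 = 25/11.
For the receiver: with q = P(Left), equating Wide's and Body's payoffs gives q + 2 = −10q + 5 ⇒ q = 3/11.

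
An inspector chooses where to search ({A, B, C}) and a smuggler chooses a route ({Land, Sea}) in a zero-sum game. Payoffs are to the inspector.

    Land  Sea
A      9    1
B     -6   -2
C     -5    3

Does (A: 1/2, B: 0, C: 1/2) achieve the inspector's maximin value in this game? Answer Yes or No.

Against Land this mix gives (1/2)·9 + (1/2)·(-5) = 2.
Against Sea this mix gives (1/2)·1 + (1/2)·3 = 2.
All of the smuggler's active replies (Land, Sea) yield 2, and no column does worse for the inspector. The mix makes the smuggler indifferent and guarantees 2, so it is optimal.

Yes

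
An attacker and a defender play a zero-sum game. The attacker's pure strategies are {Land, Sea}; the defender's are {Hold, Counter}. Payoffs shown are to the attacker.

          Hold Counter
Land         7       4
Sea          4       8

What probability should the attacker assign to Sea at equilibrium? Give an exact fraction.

3/7

Row minima: Land → 4, Sea → 4; maximin = 4.
Column maxima: Hold → 7, Counter → 8; minimax = 7.
4 ≠ 7, so there is no saddle point; optimal play is mixed.
Let the attacker play Land with probability p. Expected payoff against Hold: 7p + 4(1−p) = 3p + 4; against Counter: 4p + 8(1−p) = −4p + 8.
Setting these equal: 3p + 4 = −4p + 8 ⇒ 7p = 4 ⇒ p = 4/7, and the value is (3)·(4/7) + 4 = 40/7.
For the defender: with q = P(Hold), equating Land's and Sea's payoffs gives 3q + 4 = −4q + 8 ⇒ q = 4/7.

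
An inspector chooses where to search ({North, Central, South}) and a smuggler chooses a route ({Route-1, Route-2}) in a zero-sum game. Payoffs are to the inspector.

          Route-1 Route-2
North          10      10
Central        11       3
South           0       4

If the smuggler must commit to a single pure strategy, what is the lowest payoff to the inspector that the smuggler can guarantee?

Column maxima: Route-1 → 11, Route-2 → 10.
The smallest of these is 10.

10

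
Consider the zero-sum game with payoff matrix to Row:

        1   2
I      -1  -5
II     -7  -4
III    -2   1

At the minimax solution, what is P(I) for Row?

3/7

Row minima: I → -5, II → -7, III → -2; maximin = -2.
Column maxima: 1 → -1, 2 → 1; minimax = -1.
-2 ≠ -1, so there is no saddle point; optimal play is mixed.
II is strictly dominated by III, so Row never plays it.
On the remaining 2×2 (I, III vs 1, 2):
Let Row play I with probability p. Expected payoff against 1: (-1)p + (-2)(1−p) = p − 2; against 2: (-5)p + 1(1−p) = −6p + 1.
Setting these equal: p − 2 = −6p + 1 ⇒ 7p = 3 ⇒ p = 3/7, and the value is (1)·(3/7) − 2 = -11/7.
For Column: with q = P(1), equating I's and III's payoffs gives 4q − 5 = −3q + 1 ⇒ q = 6/7.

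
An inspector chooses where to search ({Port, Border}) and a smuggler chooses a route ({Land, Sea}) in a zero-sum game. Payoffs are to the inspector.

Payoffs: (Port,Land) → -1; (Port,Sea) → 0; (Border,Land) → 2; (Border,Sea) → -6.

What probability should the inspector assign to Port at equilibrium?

8/9

Row minima: Port → -1, Border → -6; maximin = -1.
Column maxima: Land → 2, Sea → 0; minimax = 0.
-1 ≠ 0, so there is no saddle point; optimal play is mixed.
Let the inspector play Port with probability p. Expected payoff against Land: (-1)p + 2(1−p) = −3p + 2; against Sea: 0p + (-6)(1−p) = 6p − 6.
Setting these equal: −3p + 2 = 6p − 6 ⇒ −9p = -8 ⇒ p = 8/9, and the value is (-3)·(8/9) + 2 = -2/3.
For the smuggler: with q = P(Land), equating Port's and Border's payoffs gives −q = 8q − 6 ⇒ q = 2/3.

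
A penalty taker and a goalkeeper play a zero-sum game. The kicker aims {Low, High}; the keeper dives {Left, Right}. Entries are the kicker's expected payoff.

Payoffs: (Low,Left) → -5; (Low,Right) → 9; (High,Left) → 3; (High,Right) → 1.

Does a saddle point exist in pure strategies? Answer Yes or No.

Row minima: Low → -5, High → 1; maximin = 1.
Column maxima: Left → 3, Right → 9; minimax = 3.
1 ≠ 3, so no pure-strategy equilibrium exists.

No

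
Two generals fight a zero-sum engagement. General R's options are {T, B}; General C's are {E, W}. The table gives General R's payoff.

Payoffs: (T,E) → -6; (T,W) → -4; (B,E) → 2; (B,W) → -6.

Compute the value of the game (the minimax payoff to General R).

Row minima: T → -6, B → -6; maximin = -6.
Column maxima: E → 2, W → -4; minimax = -4.
-6 ≠ -4, so there is no saddle point; optimal play is mixed.
Let General R play T with probability p. Expected payoff against E: (-6)p + 2(1−p) = −8p + 2; against W: (-4)p + (-6)(1−p) = 2p − 6.
Setting these equal: −8p + 2 = 2p − 6 ⇒ −10p = -8 ⇒ p = 4/5, and the value is (-8)·(4/5) + 2 = -22/5.
For General C: with q = P(E), equating T's and B's payoffs gives −2q − 4 = 8q − 6 ⇒ q = 1/5.

-22/5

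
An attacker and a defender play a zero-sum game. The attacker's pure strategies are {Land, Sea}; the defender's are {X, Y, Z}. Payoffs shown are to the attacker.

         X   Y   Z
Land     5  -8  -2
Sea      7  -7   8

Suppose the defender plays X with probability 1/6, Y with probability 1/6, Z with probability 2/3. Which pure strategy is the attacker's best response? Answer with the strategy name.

Expected payoff of Land: (1/6)·5 + (1/6)·(-8) + (2/3)·(-2) = -11/6.
Expected payoff of Sea: (1/6)·7 + (1/6)·(-7) + (2/3)·8 = 16/3.
The largest is 16/3, so the attacker's best response is Sea.

Sea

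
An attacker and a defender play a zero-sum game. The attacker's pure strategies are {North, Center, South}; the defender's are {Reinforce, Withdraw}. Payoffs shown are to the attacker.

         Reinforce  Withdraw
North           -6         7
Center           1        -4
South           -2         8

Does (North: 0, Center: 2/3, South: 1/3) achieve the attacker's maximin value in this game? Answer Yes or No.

Against Reinforce this mix gives (2/3)·1 + (1/3)·(-2) = 0.
Against Withdraw this mix gives (2/3)·(-4) + (1/3)·8 = 0.
All of the defender's active replies (Reinforce, Withdraw) yield 0, and no column does worse for the attacker. The mix makes the defender indifferent and guarantees 0, so it is optimal.

Yes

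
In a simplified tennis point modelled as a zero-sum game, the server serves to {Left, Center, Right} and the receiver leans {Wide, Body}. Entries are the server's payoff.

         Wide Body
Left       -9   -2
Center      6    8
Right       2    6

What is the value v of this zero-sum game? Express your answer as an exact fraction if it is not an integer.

Row minima: Left → -9, Center → 6, Right → 2; maximin = 6.
Column maxima: Wide → 6, Body → 8; minimax = 6.
Since maximin = minimax = 6, there is a saddle point and the value is 6.

6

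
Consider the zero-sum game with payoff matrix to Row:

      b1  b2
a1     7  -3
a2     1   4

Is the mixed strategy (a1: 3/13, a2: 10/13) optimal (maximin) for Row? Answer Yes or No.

Against b1 this mix gives (3/13)·7 + (10/13)·1 = 31/13.
Against b2 this mix gives (3/13)·(-3) + (10/13)·4 = 31/13.
All of Column's active replies (b1, b2) yield 31/13, and no column does worse for Row. The mix makes Column indifferent and guarantees 31/13, so it is optimal.

Yes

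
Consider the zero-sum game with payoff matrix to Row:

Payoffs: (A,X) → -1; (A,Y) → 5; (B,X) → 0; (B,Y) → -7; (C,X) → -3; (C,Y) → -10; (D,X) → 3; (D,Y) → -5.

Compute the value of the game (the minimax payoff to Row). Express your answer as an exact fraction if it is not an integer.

Row minima: A → -1, B → -7, C → -10, D → -5; maximin = -1.
Column maxima: X → 3, Y → 5; minimax = 3.
-1 ≠ 3, so there is no saddle point; optimal play is mixed.
B is strictly dominated by D, so Row never plays it.
C is strictly dominated by A, so Row never plays it.
On the remaining 2×2 (A, D vs X, Y):
Let Row play A with probability p. Expected payoff against X: (-1)p + 3(1−p) = −4p + 3; against Y: 5p + (-5)(1−p) = 10p − 5.
Setting these equal: −4p + 3 = 10p − 5 ⇒ −14p = -8 ⇒ p = 4/7, and the value is (-4)·(4/7) + 3 = 5/7.
For Column: with q = P(X), equating A's and D's payoffs gives −6q + 5 = 8q − 5 ⇒ q = 5/7.

5/7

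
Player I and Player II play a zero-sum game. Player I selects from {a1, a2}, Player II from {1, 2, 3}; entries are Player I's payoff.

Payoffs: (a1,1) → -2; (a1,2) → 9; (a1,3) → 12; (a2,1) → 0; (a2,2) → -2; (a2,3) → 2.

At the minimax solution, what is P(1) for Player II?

11/13

Row minima: a1 → -2, a2 → -2; maximin = -2.
Column maxima: 1 → 0, 2 → 9, 3 → 12; minimax = 0.
-2 ≠ 0, so there is no saddle point; optimal play is mixed.
3 is strictly dominated by 1 (it gives Player I strictly more in every row), so Player II never plays it.
On the remaining 2×2 (a1, a2 vs 1, 2):
Let Player I play a1 with probability p. Expected payoff against 1: (-2)p + 0(1−p) = −2p; against 2: 9p + (-2)(1−p) = 11p − 2.
Setting these equal: −2p = 11p − 2 ⇒ −13p = -2 ⇒ p = 2/13, and the value is (-2)·(2/13) = -4/13.
For Player II: with q = P(1), equating a1's and a2's payoffs gives −11q + 9 = 2q − 2 ⇒ q = 11/13.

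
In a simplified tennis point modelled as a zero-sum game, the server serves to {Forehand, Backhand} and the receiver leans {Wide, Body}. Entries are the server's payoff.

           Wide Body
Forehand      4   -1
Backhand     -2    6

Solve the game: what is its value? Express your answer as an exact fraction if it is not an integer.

22/13

Row minima: Forehand → -1, Backhand → -2; maximin = -1.
Column maxima: Wide → 4, Body → 6; minimax = 4.
-1 ≠ 4, so there is no saddle point; optimal play is mixed.
Let the server play Forehand with probability p. Expected payoff against Wide: 4p + (-2)(1−p) = 6p − 2; against Body: (-1)p + 6(1−p) = −7p + 6.
Setting these equal: 6p − 2 = −7p + 6 ⇒ 13p = 8 ⇒ p = 8/13, and the value is (6)·(8/13) − 2 = 22/13.
For the receiver: with q = P(Wide), equating Forehand's and Backhand's payoffs gives 5q − 1 = −8q + 6 ⇒ q = 7/13.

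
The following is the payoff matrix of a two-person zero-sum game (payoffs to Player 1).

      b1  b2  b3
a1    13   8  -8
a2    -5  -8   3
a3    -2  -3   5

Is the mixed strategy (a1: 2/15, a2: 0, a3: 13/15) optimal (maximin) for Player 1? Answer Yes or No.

No

Against b1 this mix gives (2/15)·13 + (13/15)·(-2) = 0.
Against b2 this mix gives (2/15)·8 + (13/15)·(-3) = -23/15.
Against b3 this mix gives (2/15)·(-8) + (13/15)·5 = 49/15.
Player 2 will play b2, holding Player 1 to -23/15. Shifting weight toward the row that does better against b2 would raise this floor (the equalizing mix achieves 2/3 against both b2 and b3), so the proposed strategy is not optimal.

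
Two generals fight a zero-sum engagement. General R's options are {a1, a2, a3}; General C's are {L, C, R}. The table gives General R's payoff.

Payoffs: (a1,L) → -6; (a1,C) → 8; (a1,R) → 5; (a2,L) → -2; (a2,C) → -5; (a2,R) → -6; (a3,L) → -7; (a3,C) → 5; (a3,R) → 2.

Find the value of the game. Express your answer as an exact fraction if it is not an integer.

-46/15

Row minima: a1 → -6, a2 → -6, a3 → -7; maximin = -6.
Column maxima: L → -2, C → 8, R → 5; minimax = -2.
-6 ≠ -2, so there is no saddle point; optimal play is mixed.
a3 is strictly dominated by a1, so General R never plays it.
C is strictly dominated by R (it gives General R strictly more in every row), so General C never plays it.
On the remaining 2×2 (a1, a2 vs L, R):
Let General R play a1 with probability p. Expected payoff against L: (-6)p + (-2)(1−p) = −4p − 2; against R: 5p + (-6)(1−p) = 11p − 6.
Setting these equal: −4p − 2 = 11p − 6 ⇒ −15p = -4 ⇒ p = 4/15, and the value is (-4)·(4/15) − 2 = -46/15.
For General C: with q = P(L), equating a1's and a2's payoffs gives −11q + 5 = 4q − 6 ⇒ q = 11/15.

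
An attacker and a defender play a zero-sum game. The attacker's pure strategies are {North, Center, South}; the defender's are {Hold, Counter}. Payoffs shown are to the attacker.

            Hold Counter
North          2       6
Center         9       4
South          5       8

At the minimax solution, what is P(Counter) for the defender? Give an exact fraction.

1/2

Row minima: North → 2, Center → 4, South → 5; maximin = 5.
Column maxima: Hold → 9, Counter → 8; minimax = 8.
5 ≠ 8, so there is no saddle point; optimal play is mixed.
North is strictly dominated by South, so the attacker never plays it.
On the remaining 2×2 (Center, South vs Hold, Counter):
Let the attacker play Center with probability p. Expected payoff against Hold: 9p + 5(1−p) = 4p + 5; against Counter: 4p + 8(1−p) = −4p + 8.
Setting these equal: 4p + 5 = −4p + 8 ⇒ 8p = 3 ⇒ p = 3/8, and the value is (4)·(3/8) + 5 = 13/2.
For the defender: with q = P(Hold), equating Center's and South's payoffs gives 5q + 4 = −3q + 8 ⇒ q = 1/2.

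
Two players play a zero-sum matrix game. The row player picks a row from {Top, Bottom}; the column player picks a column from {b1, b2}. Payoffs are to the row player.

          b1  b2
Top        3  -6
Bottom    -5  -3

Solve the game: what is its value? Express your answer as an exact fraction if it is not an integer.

-39/11

Row minima: Top → -6, Bottom → -5; maximin = -5.
Column maxima: b1 → 3, b2 → -3; minimax = -3.
-5 ≠ -3, so there is no saddle point; optimal play is mixed.
Let the row player play Top with probability p. Expected payoff against b1: 3p + (-5)(1−p) = 8p − 5; against b2: (-6)p + (-3)(1−p) = −3p − 3.
Setting these equal: 8p − 5 = −3p − 3 ⇒ 11p = 2 ⇒ p = 2/11, and the value is (8)·(2/11) − 5 = -39/11.
For the column player: with q = P(b1), equating Top's and Bottom's payoffs gives 9q − 6 = −2q − 3 ⇒ q = 3/11.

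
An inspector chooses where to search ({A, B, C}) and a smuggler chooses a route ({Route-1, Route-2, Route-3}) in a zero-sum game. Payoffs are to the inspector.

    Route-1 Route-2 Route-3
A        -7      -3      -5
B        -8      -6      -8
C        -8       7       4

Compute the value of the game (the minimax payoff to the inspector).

-7

Row minima: A → -7, B → -8, C → -8; maximin = -7.
Column maxima: Route-1 → -7, Route-2 → 7, Route-3 → 4; minimax = -7.
Since maximin = minimax = -7, there is a saddle point and the value is -7.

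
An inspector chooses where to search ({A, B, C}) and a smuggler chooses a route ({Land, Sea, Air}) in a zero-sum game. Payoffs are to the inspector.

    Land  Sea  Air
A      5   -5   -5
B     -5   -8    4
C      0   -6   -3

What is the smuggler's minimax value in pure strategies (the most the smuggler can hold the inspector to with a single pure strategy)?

Column maxima: Land → 5, Sea → -5, Air → 4.
The smallest of these is -5.

-5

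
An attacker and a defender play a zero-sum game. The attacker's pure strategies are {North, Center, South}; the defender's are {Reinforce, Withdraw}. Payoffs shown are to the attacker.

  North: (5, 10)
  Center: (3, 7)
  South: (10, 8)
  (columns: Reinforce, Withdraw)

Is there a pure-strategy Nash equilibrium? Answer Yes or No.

Row minima: North → 5, Center → 3, South → 8; maximin = 8.
Column maxima: Reinforce → 10, Withdraw → 10; minimax = 10.
8 ≠ 10, so no pure-strategy equilibrium exists.

No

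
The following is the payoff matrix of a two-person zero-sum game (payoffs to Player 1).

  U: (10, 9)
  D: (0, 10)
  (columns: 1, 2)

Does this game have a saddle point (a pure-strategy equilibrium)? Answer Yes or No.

Row minima: U → 9, D → 0; maximin = 9.
Column maxima: 1 → 10, 2 → 10; minimax = 10.
9 ≠ 10, so no pure-strategy equilibrium exists.

No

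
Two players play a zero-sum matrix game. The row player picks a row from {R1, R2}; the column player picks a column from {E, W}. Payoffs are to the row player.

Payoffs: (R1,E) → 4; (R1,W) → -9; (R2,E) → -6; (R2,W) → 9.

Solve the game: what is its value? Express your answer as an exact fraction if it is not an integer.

-9/14

Row minima: R1 → -9, R2 → -6; maximin = -6.
Column maxima: E → 4, W → 9; minimax = 4.
-6 ≠ 4, so there is no saddle point; optimal play is mixed.
Let the row player play R1 with probability p. Expected payoff against E: 4p + (-6)(1−p) = 10p − 6; against W: (-9)p + 9(1−p) = −18p + 9.
Setting these equal: 10p − 6 = −18p + 9 ⇒ 28p = 15 ⇒ p = 15/28, and the value is (10)·(15/28) − 6 = -9/14.
For the column player: with q = P(E), equating R1's and R2's payoffs gives 13q − 9 = −15q + 9 ⇒ q = 9/14.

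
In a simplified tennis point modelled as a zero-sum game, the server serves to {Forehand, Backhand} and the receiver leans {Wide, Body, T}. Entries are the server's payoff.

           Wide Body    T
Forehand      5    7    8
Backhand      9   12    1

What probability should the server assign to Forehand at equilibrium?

8/11

Row minima: Forehand → 5, Backhand → 1; maximin = 5.
Column maxima: Wide → 9, Body → 12, T → 8; minimax = 8.
5 ≠ 8, so there is no saddle point; optimal play is mixed.
Body is strictly dominated by Wide (it gives the server strictly more in every row), so the receiver never plays it.
On the remaining 2×2 (Forehand, Backhand vs Wide, T):
Let the server play Forehand with probability p. Expected payoff against Wide: 5p + 9(1−p) = −4p + 9; against T: 8p + 1(1−p) = 7p + 1.
Setting these equal: −4p + 9 = 7p + 1 ⇒ −11p = -8 ⇒ p = 8/11, and the value is (-4)·(8/11) + 9 = 67/11.
For the receiver: with q = P(Wide), equating Forehand's and Backhand's payoffs gives −3q + 8 = 8q + 1 ⇒ q = 7/11.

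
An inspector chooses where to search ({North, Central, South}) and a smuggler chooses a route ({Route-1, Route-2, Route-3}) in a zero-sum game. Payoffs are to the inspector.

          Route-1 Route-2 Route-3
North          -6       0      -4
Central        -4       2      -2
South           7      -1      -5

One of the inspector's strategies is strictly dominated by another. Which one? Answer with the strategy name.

North

Central gives a strictly higher payoff than North against every column: -4 > -6, 2 > 0, -2 > -4.
So North is strictly dominated and the inspector never plays it.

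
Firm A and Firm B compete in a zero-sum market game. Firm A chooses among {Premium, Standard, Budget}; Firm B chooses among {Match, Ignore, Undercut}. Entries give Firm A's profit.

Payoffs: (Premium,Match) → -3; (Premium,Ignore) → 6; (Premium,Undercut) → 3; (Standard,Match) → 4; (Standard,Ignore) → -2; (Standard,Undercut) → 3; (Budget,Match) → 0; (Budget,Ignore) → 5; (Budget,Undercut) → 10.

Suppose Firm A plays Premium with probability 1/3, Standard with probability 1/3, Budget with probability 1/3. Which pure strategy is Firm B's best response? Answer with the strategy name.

If Firm B plays Match, Firm A's expected payoff is (1/3)·(-3) + (1/3)·4 + (1/3)·0 = 1/3.
If Firm B plays Ignore, Firm A's expected payoff is (1/3)·6 + (1/3)·(-2) + (1/3)·5 = 3.
If Firm B plays Undercut, Firm A's expected payoff is (1/3)·3 + (1/3)·3 + (1/3)·10 = 16/3.
Firm B minimizes Firm A's payoff; the smallest is 1/3, so the best response is Match.

Match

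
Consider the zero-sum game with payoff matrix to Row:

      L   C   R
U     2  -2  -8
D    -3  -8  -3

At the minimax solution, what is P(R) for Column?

6/11

Row minima: U → -8, D → -8; maximin = -8.
Column maxima: L → 2, C → -2, R → -3; minimax = -3.
-8 ≠ -3, so there is no saddle point; optimal play is mixed.
L is strictly dominated by C (it gives Row strictly more in every row), so Column never plays it.
On the remaining 2×2 (U, D vs C, R):
Let Row play U with probability p. Expected payoff against C: (-2)p + (-8)(1−p) = 6p − 8; against R: (-8)p + (-3)(1−p) = −5p − 3.
Setting these equal: 6p − 8 = −5p − 3 ⇒ 11p = 5 ⇒ p = 5/11, and the value is (6)·(5/11) − 8 = -58/11.
For Column: with q = P(C), equating U's and D's payoffs gives 6q − 8 = −5q − 3 ⇒ q = 5/11.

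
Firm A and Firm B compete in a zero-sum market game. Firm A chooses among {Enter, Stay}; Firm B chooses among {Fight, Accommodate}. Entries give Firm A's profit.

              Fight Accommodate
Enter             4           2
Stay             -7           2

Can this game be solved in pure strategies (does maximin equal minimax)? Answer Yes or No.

Yes

Row minima: Enter → 2, Stay → -7; maximin = 2.
Column maxima: Fight → 4, Accommodate → 2; minimax = 2.
maximin = minimax = 2, so a saddle point exists.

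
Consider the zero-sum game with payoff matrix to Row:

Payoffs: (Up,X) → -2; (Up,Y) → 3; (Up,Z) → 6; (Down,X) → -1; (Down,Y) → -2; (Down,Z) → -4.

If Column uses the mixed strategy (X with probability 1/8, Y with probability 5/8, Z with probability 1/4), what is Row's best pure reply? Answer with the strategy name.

Up

Expected payoff of Up: (1/8)·(-2) + (5/8)·3 + (1/4)·6 = 25/8.
Expected payoff of Down: (1/8)·(-1) + (5/8)·(-2) + (1/4)·(-4) = -19/8.
The largest is 25/8, so Row's best response is Up.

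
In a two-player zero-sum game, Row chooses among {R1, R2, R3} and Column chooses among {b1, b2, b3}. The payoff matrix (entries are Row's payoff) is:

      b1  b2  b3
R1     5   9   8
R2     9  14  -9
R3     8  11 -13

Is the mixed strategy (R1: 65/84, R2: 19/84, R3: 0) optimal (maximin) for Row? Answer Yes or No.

Against b1 this mix gives (65/84)·5 + (19/84)·9 = 124/21.
Against b2 this mix gives (65/84)·9 + (19/84)·14 = 851/84.
Against b3 this mix gives (65/84)·8 + (19/84)·(-9) = 349/84.
Column will play b3, holding Row to 349/84. Shifting weight toward the row that does better against b3 would raise this floor (the equalizing mix achieves 39/7 against both b3 and b1), so the proposed strategy is not optimal.

No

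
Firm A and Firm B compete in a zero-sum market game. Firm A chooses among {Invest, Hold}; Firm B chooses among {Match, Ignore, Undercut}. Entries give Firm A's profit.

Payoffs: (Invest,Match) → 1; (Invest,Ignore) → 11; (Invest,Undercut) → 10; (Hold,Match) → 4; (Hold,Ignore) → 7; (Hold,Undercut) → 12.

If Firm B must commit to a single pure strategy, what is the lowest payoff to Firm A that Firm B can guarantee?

Column maxima: Match → 4, Ignore → 11, Undercut → 12.
The smallest of these is 4.

4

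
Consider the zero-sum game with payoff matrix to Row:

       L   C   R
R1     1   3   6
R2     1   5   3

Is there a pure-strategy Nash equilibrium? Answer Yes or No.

Yes

Row minima: R1 → 1, R2 → 1; maximin = 1.
Column maxima: L → 1, C → 5, R → 6; minimax = 1.
maximin = minimax = 1, so a saddle point exists.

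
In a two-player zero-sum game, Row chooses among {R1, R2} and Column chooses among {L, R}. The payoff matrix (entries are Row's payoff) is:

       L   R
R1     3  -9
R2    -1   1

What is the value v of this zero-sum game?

Row minima: R1 → -9, R2 → -1; maximin = -1.
Column maxima: L → 3, R → 1; minimax = 1.
-1 ≠ 1, so there is no saddle point; optimal play is mixed.
Let Row play R1 with probability p. Expected payoff against L: 3p + (-1)(1−p) = 4p − 1; against R: (-9)p + 1(1−p) = −10p + 1.
Setting these equal: 4p − 1 = −10p + 1 ⇒ 14p = 2 ⇒ p = 1/7, and the value is (4)·(1/7) − 1 = -3/7.
For Column: with q = P(L), equating R1's and R2's payoffs gives 12q − 9 = −2q + 1 ⇒ q = 5/7.

-3/7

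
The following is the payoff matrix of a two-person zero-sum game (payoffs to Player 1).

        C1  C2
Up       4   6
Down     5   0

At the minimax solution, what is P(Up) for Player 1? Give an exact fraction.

5/7

Row minima: Up → 4, Down → 0; maximin = 4.
Column maxima: C1 → 5, C2 → 6; minimax = 5.
4 ≠ 5, so there is no saddle point; optimal play is mixed.
Let Player 1 play Up with probability p. Expected payoff against C1: 4p + 5(1−p) = −p + 5; against C2: 6p + 0(1−p) = 6p.
Setting these equal: −p + 5 = 6p ⇒ −7p = -5 ⇒ p = 5/7, and the value is (-1)·(5/7) + 5 = 30/7.
For Player 2: with q = P(C1), equating Up's and Down's payoffs gives −2q + 6 = 5q ⇒ q = 6/7.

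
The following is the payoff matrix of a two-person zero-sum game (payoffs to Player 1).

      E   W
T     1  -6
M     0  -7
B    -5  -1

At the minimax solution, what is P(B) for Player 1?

Row minima: T → -6, M → -7, B → -5; maximin = -5.
Column maxima: E → 1, W → -1; minimax = -1.
-5 ≠ -1, so there is no saddle point; optimal play is mixed.
M is strictly dominated by T, so Player 1 never plays it.
On the remaining 2×2 (T, B vs E, W):
Let Player 1 play T with probability p. Expected payoff against E: 1p + (-5)(1−p) = 6p − 5; against W: (-6)p + (-1)(1−p) = −5p − 1.
Setting these equal: 6p − 5 = −5p − 1 ⇒ 11p = 4 ⇒ p = 4/11, and the value is (6)·(4/11) − 5 = -31/11.
For Player 2: with q = P(E), equating T's and B's payoffs gives 7q − 6 = −4q − 1 ⇒ q = 5/11.

7/11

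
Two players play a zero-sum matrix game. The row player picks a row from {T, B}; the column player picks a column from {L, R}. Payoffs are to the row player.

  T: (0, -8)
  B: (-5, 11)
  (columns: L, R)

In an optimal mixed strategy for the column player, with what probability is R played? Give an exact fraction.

Row minima: T → -8, B → -5; maximin = -5.
Column maxima: L → 0, R → 11; minimax = 0.
-5 ≠ 0, so there is no saddle point; optimal play is mixed.
Let the row player play T with probability p. Expected payoff against L: 0p + (-5)(1−p) = 5p − 5; against R: (-8)p + 11(1−p) = −19p + 11.
Setting these equal: 5p − 5 = −19p + 11 ⇒ 24p = 16 ⇒ p = 2/3, and the value is (5)·(2/3) − 5 = -5/3.
For the column player: with q = P(L), equating T's and B's payoffs gives 8q − 8 = −16q + 11 ⇒ q = 19/24.

5/24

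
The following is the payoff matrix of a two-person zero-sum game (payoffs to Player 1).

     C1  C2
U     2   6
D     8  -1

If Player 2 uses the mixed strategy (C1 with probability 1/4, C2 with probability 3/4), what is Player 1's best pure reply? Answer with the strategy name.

Expected payoff of U: (1/4)·2 + (3/4)·6 = 5.
Expected payoff of D: (1/4)·8 + (3/4)·(-1) = 5/4.
The largest is 5, so Player 1's best response is U.

U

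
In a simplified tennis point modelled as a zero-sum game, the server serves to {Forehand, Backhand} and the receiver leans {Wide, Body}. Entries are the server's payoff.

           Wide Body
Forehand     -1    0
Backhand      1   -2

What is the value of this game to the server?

Row minima: Forehand → -1, Backhand → -2; maximin = -1.
Column maxima: Wide → 1, Body → 0; minimax = 0.
-1 ≠ 0, so there is no saddle point; optimal play is mixed.
Let the server play Forehand with probability p. Expected payoff against Wide: (-1)p + 1(1−p) = −2p + 1; against Body: 0p + (-2)(1−p) = 2p − 2.
Setting these equal: −2p + 1 = 2p − 2 ⇒ −4p = -3 ⇒ p = 3/4, and the value is (-2)·(3/4) + 1 = -1/2.
For the receiver: with q = P(Wide), equating Forehand's and Backhand's payoffs gives −q = 3q − 2 ⇒ q = 1/2.

-1/2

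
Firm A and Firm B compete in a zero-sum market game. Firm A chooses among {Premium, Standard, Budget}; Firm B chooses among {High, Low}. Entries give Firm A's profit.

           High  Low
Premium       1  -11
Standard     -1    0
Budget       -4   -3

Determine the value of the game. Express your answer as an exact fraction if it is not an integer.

-11/13

Row minima: Premium → -11, Standard → -1, Budget → -4; maximin = -1.
Column maxima: High → 1, Low → 0; minimax = 0.
-1 ≠ 0, so there is no saddle point; optimal play is mixed.
Budget is strictly dominated by Standard, so Firm A never plays it.
On the remaining 2×2 (Premium, Standard vs High, Low):
Let Firm A play Premium with probability p. Expected payoff against High: 1p + (-1)(1−p) = 2p − 1; against Low: (-11)p + 0(1−p) = −11p.
Setting these equal: 2p − 1 = −11p ⇒ 13p = 1 ⇒ p = 1/13, and the value is (2)·(1/13) − 1 = -11/13.
For Firm B: with q = P(High), equating Premium's and Standard's payoffs gives 12q − 11 = −q ⇒ q = 11/13.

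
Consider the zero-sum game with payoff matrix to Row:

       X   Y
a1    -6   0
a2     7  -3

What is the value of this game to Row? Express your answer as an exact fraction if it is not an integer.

Row minima: a1 → -6, a2 → -3; maximin = -3.
Column maxima: X → 7, Y → 0; minimax = 0.
-3 ≠ 0, so there is no saddle point; optimal play is mixed.
Let Row play a1 with probability p. Expected payoff against X: (-6)p + 7(1−p) = −13p + 7; against Y: 0p + (-3)(1−p) = 3p − 3.
Setting these equal: −13p + 7 = 3p − 3 ⇒ −16p = -10 ⇒ p = 5/8, and the value is (-13)·(5/8) + 7 = -9/8.
For Column: with q = P(X), equating a1's and a2's payoffs gives −6q = 10q − 3 ⇒ q = 3/16.

-9/8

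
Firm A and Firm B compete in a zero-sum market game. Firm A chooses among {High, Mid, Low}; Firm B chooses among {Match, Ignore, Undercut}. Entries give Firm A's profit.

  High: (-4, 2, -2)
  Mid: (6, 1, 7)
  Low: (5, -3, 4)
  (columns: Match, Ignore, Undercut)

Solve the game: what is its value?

Row minima: High → -4, Mid → 1, Low → -3; maximin = 1.
Column maxima: Match → 6, Ignore → 2, Undercut → 7; minimax = 2.
1 ≠ 2, so there is no saddle point; optimal play is mixed.
Low is strictly dominated by Mid, so Firm A never plays it.
With Low eliminated, Undercut is strictly dominated by Match (it gives Firm A strictly more in every remaining row), so Firm B never plays it.
On the remaining 2×2 (High, Mid vs Match, Ignore):
Let Firm A play High with probability p. Expected payoff against Match: (-4)p + 6(1−p) = −10p + 6; against Ignore: 2p + 1(1−p) = p + 1.
Setting these equal: −10p + 6 = p + 1 ⇒ −11p = -5 ⇒ p = 5/11, and the value is (-10)·(5/11) + 6 = 16/11.
For Firm B: with q = P(Match), equating High's and Mid's payoffs gives −6q + 2 = 5q + 1 ⇒ q = 1/11.

16/11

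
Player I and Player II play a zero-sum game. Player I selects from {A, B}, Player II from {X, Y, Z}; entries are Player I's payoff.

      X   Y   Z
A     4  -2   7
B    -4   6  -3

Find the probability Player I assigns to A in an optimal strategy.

5/8

Row minima: A → -2, B → -4; maximin = -2.
Column maxima: X → 4, Y → 6, Z → 7; minimax = 4.
-2 ≠ 4, so there is no saddle point; optimal play is mixed.
Z is strictly dominated by X (it gives Player I strictly more in every row), so Player II never plays it.
On the remaining 2×2 (A, B vs X, Y):
Let Player I play A with probability p. Expected payoff against X: 4p + (-4)(1−p) = 8p − 4; against Y: (-2)p + 6(1−p) = −8p + 6.
Setting these equal: 8p − 4 = −8p + 6 ⇒ 16p = 10 ⇒ p = 5/8, and the value is (8)·(5/8) − 4 = 1.
For Player II: with q = P(X), equating A's and B's payoffs gives 6q − 2 = −10q + 6 ⇒ q = 1/2.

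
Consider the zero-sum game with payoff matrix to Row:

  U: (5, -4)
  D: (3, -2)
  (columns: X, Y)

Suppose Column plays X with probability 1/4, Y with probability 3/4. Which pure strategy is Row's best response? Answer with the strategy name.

D

Expected payoff of U: (1/4)·5 + (3/4)·(-4) = -7/4.
Expected payoff of D: (1/4)·3 + (3/4)·(-2) = -3/4.
The largest is -3/4, so Row's best response is D.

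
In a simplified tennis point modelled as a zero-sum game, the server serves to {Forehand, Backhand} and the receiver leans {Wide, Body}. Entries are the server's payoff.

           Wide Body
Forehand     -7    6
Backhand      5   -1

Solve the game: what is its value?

Row minima: Forehand → -7, Backhand → -1; maximin = -1.
Column maxima: Wide → 5, Body → 6; minimax = 5.
-1 ≠ 5, so there is no saddle point; optimal play is mixed.
Let the server play Forehand with probability p. Expected payoff against Wide: (-7)p + 5(1−p) = −12p + 5; against Body: 6p + (-1)(1−p) = 7p − 1.
Setting these equal: −12p + 5 = 7p − 1 ⇒ −19p = -6 ⇒ p = 6/19, and the value is (-12)·(6/19) + 5 = 23/19.
For the receiver: with q = P(Wide), equating Forehand's and Backhand's payoffs gives −13q + 6 = 6q − 1 ⇒ q = 7/19.

23/19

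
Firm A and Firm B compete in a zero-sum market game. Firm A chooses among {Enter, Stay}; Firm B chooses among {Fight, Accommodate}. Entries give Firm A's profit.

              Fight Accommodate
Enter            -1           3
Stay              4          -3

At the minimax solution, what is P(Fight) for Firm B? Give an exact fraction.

6/11

Row minima: Enter → -1, Stay → -3; maximin = -1.
Column maxima: Fight → 4, Accommodate → 3; minimax = 3.
-1 ≠ 3, so there is no saddle point; optimal play is mixed.
Let Firm A play Enter with probability p. Expected payoff against Fight: (-1)p + 4(1−p) = −5p + 4; against Accommodate: 3p + (-3)(1−p) = 6p − 3.
Setting these equal: −5p + 4 = 6p − 3 ⇒ −11p = -7 ⇒ p = 7/11, and the value is (-5)·(7/11) + 4 = 9/11.
For Firm B: with q = P(Fight), equating Enter's and Stay's payoffs gives −4q + 3 = 7q − 3 ⇒ q = 6/11.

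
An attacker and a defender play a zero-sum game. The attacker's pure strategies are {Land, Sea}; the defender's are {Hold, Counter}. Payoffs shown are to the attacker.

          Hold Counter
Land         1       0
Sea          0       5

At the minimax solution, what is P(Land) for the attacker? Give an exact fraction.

Row minima: Land → 0, Sea → 0; maximin = 0.
Column maxima: Hold → 1, Counter → 5; minimax = 1.
0 ≠ 1, so there is no saddle point; optimal play is mixed.
Let the attacker play Land with probability p. Expected payoff against Hold: 1p + 0(1−p) = p; against Counter: 0p + 5(1−p) = −5p + 5.
Setting these equal: p = −5p + 5 ⇒ 6p = 5 ⇒ p = 5/6, and the value is (1)·(5/6) = 5/6.
For the defender: with q = P(Hold), equating Land's and Sea's payoffs gives q = −5q + 5 ⇒ q = 5/6.

5/6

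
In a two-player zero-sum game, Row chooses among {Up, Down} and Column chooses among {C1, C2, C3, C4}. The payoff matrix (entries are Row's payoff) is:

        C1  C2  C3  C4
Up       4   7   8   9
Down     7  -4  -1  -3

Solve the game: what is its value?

Row minima: Up → 4, Down → -4; maximin = 4.
Column maxima: C1 → 7, C2 → 7, C3 → 8, C4 → 9; minimax = 7.
4 ≠ 7, so there is no saddle point; optimal play is mixed.
C3 is strictly dominated by C2 (it gives Row strictly more in every row), so Column never plays it.
C4 is strictly dominated by C2 (it gives Row strictly more in every row), so Column never plays it.
On the remaining 2×2 (Up, Down vs C1, C2):
Let Row play Up with probability p. Expected payoff against C1: 4p + 7(1−p) = −3p + 7; against C2: 7p + (-4)(1−p) = 11p − 4.
Setting these equal: −3p + 7 = 11p − 4 ⇒ −14p = -11 ⇒ p = 11/14, and the value is (-3)·(11/14) + 7 = 65/14.
For Column: with q = P(C1), equating Up's and Down's payoffs gives −3q + 7 = 11q − 4 ⇒ q = 11/14.

65/14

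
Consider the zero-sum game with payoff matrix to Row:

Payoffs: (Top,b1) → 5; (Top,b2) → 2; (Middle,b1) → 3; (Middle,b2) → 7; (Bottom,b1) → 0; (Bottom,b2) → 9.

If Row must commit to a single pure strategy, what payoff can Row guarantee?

3

Row minima: Top → 2, Middle → 3, Bottom → 0.
The best of these is 3.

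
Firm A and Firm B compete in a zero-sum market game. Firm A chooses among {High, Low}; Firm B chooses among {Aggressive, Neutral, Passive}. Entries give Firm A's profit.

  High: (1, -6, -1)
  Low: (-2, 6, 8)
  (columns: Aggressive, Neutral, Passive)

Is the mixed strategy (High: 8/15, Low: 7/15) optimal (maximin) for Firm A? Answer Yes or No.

Against Aggressive this mix gives (8/15)·1 + (7/15)·(-2) = -2/5.
Against Neutral this mix gives (8/15)·(-6) + (7/15)·6 = -2/5.
Against Passive this mix gives (8/15)·(-1) + (7/15)·8 = 16/5.
All of Firm B's active replies (Aggressive, Neutral) yield -2/5, and no column does worse for Firm A. The mix makes Firm B indifferent and guarantees -2/5, so it is optimal.

Yes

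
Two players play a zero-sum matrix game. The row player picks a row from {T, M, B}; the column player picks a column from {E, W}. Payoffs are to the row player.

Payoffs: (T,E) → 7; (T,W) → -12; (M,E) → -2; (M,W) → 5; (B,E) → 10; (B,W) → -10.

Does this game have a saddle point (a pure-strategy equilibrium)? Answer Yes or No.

No

Row minima: T → -12, M → -2, B → -10; maximin = -2.
Column maxima: E → 10, W → 5; minimax = 5.
-2 ≠ 5, so no pure-strategy equilibrium exists.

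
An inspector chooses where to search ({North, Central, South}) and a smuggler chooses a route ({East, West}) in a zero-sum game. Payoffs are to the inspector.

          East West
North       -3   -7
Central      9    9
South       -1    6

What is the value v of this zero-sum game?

Row minima: North → -7, Central → 9, South → -1; maximin = 9.
Column maxima: East → 9, West → 9; minimax = 9.
Since maximin = minimax = 9, there is a saddle point and the value is 9.

9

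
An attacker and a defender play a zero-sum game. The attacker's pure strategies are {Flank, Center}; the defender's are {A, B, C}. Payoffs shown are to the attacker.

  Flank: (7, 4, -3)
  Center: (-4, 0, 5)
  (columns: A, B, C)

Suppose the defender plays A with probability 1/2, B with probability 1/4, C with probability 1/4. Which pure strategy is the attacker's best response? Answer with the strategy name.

Flank

Expected payoff of Flank: (1/2)·7 + (1/4)·4 + (1/4)·(-3) = 15/4.
Expected payoff of Center: (1/2)·(-4) + (1/4)·0 + (1/4)·5 = -3/4.
The largest is 15/4, so the attacker's best response is Flank.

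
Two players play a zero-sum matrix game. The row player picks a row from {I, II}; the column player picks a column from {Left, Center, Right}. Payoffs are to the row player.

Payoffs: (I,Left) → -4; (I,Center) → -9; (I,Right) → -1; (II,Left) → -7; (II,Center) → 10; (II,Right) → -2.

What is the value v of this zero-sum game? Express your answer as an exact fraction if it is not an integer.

Row minima: I → -9, II → -7; maximin = -7.
Column maxima: Left → -4, Center → 10, Right → -1; minimax = -4.
-7 ≠ -4, so there is no saddle point; optimal play is mixed.
Right is strictly dominated by Left (it gives the row player strictly more in every row), so the column player never plays it.
On the remaining 2×2 (I, II vs Left, Center):
Let the row player play I with probability p. Expected payoff against Left: (-4)p + (-7)(1−p) = 3p − 7; against Center: (-9)p + 10(1−p) = −19p + 10.
Setting these equal: 3p − 7 = −19p + 10 ⇒ 22p = 17 ⇒ p = 17/22, and the value is (3)·(17/22) − 7 = -103/22.
For the column player: with q = P(Left), equating I's and II's payoffs gives 5q − 9 = −17q + 10 ⇒ q = 19/22.

-103/22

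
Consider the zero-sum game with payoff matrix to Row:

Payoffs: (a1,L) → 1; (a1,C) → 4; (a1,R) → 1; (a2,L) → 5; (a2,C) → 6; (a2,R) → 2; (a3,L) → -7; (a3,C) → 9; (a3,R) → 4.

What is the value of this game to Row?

Row minima: a1 → 1, a2 → 2, a3 → -7; maximin = 2.
Column maxima: L → 5, C → 9, R → 4; minimax = 4.
2 ≠ 4, so there is no saddle point; optimal play is mixed.
a1 is strictly dominated by a2, so Row never plays it.
C is strictly dominated by L (it gives Row strictly more in every row), so Column never plays it.
On the remaining 2×2 (a2, a3 vs L, R):
Let Row play a2 with probability p. Expected payoff against L: 5p + (-7)(1−p) = 12p − 7; against R: 2p + 4(1−p) = −2p + 4.
Setting these equal: 12p − 7 = −2p + 4 ⇒ 14p = 11 ⇒ p = 11/14, and the value is (12)·(11/14) − 7 = 17/7.
For Column: with q = P(L), equating a2's and a3's payoffs gives 3q + 2 = −11q + 4 ⇒ q = 1/7.

17/7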